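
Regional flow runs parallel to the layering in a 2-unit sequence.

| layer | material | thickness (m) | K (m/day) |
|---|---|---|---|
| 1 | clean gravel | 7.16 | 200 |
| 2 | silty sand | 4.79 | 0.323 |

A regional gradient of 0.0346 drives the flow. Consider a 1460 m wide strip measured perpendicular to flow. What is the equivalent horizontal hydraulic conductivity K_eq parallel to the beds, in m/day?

Flow is parallel to layering, so each bed carries its own Darcy discharge and the transmissivities add.
Σ(K_i·b_i) = 200×7.16 + 0.323×4.79 = 1434 m²/day.
Total thickness b = 11.95 m, so K_eq = Σ(K_i·b_i)/b = 120.0 m/day.

120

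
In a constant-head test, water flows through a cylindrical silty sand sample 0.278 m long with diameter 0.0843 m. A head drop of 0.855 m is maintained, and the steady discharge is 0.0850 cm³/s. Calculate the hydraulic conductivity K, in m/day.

0.428

Cross-sectional area A = π·(d/2)² = π × (0.0843/2)² = 0.005581 m².
Convert discharge: 0.0850 cm³/s = 8.500e-08 m³/s.
Darcy's law rearranged: K = Q·L / (A·Δh) = 8.500e-08 × 0.278 / (0.005581 × 0.855) = 4.952e-06 m/s = 0.4278 m/day.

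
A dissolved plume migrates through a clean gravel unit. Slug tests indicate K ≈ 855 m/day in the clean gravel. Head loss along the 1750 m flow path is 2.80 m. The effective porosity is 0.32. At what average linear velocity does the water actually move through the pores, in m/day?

Hydraulic gradient i = Δh / L = 2.80 / 1750 = 0.001600.
Darcy flux q = K · i = 855.0 × 0.001600 = 1.368 m/day.
Seepage velocity v = q / n_e = 1.368 / 0.32 = 4.275 m/day.

4.27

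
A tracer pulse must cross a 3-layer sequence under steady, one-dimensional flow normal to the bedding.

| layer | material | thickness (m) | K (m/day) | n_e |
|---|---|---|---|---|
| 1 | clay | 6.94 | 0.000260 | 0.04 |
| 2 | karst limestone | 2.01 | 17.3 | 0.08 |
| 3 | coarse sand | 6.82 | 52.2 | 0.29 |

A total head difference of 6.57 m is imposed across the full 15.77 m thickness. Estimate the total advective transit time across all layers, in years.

26.9

With flow normal to the layers, continuity requires the same specific discharge q through every layer.
Σ(b_i/K_i) = 6.94/0.000260 + 2.01/17.3 + 6.82/52.2 = 26693 d.
q = Δh / Σ(b_i/K_i) = 6.57 / 26693 = 0.0002461 m/day.
In each layer the seepage velocity is v_i = q/n_i, so the layer transit time is t_i = b_i·n_i / q:
  layer 1 (clay): t_1 = 6.94 × 0.04 / 0.0002461 = 1128 d
  layer 2 (karst limestone): t_2 = 2.01 × 0.08 / 0.0002461 = 653.3 d
  layer 3 (coarse sand): t_3 = 6.82 × 0.29 / 0.0002461 = 8035 d
Total t = Σ t_i = 9817 days = 26.88 years.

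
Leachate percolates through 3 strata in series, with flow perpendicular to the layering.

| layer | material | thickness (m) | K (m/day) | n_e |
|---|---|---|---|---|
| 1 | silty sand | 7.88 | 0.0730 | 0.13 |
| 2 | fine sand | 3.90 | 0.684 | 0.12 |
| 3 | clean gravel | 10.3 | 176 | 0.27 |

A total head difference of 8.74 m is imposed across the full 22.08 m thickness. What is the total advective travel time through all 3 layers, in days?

With flow normal to the layers, continuity requires the same specific discharge q through every layer.
Σ(b_i/K_i) = 7.88/0.0730 + 3.90/0.684 + 10.3/176 = 113.7 d.
q = Δh / Σ(b_i/K_i) = 8.74 / 113.7 = 0.07687 m/day.
In each layer the seepage velocity is v_i = q/n_i, so the layer transit time is t_i = b_i·n_i / q:
  layer 1 (silty sand): t_1 = 7.88 × 0.13 / 0.07687 = 13.33 d
  layer 2 (fine sand): t_2 = 3.90 × 0.12 / 0.07687 = 6.089 d
  layer 3 (clean gravel): t_3 = 10.3 × 0.27 / 0.07687 = 36.18 d
Total t = Σ t_i = 55.60 days.

55.6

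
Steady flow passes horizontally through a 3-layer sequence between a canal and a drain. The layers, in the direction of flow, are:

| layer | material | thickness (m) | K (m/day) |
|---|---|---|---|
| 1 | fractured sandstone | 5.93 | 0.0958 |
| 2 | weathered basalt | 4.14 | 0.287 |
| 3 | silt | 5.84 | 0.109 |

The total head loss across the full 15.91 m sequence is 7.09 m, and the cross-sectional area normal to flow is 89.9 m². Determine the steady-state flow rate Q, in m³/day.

Flow is perpendicular to layering, so the layers act in series and the equivalent K is the thickness-weighted harmonic mean.
Total thickness L = 5.93 + 4.14 + 5.84 = 15.91 m.
Σ(b_i/K_i) = 5.93/0.0958 + 4.14/0.287 + 5.84/0.109 = 129.9 d.
K_eq = L / Σ(b_i/K_i) = 15.91 / 129.9 = 0.1225 m/day.
Q = K_eq · A · (Δh/L) = 0.1225 × 89.9 × (7.09/15.91) = 4.907 m³/day.

4.91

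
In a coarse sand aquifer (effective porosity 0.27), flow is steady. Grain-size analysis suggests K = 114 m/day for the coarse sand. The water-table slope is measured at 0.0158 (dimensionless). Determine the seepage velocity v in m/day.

6.67

Hydraulic gradient i = 0.0158.
Darcy flux q = K · i = 114.0 × 0.01580 = 1.801 m/day.
Seepage velocity v = q / n_e = 1.801 / 0.27 = 6.671 m/day.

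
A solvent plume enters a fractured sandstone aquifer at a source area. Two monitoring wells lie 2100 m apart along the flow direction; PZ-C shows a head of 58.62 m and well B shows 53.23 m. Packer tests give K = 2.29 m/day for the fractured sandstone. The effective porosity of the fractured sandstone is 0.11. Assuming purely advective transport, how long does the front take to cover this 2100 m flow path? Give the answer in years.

108

Hydraulic gradient i = (58.62 − 53.23) / 2100 = 5.39 / 2100 = 0.002567.
Darcy flux q = K · i = 2.290 × 0.002567 = 0.005878 m/day.
Seepage velocity v = q / n_e = 0.005878 / 0.11 = 0.05343 m/day.
Travel time t = L / v = 2100 / 0.05343 = 39301 days = 107.6 years.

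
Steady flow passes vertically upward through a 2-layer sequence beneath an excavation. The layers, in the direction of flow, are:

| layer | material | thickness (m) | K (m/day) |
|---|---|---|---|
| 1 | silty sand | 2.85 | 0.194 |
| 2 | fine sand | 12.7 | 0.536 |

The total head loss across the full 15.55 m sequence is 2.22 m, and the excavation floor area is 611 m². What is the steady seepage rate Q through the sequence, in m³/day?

35.3

Flow is perpendicular to layering, so the layers act in series and the equivalent K is the thickness-weighted harmonic mean.
Total thickness L = 2.85 + 12.7 = 15.55 m.
Σ(b_i/K_i) = 2.85/0.194 + 12.7/0.536 = 38.38 d.
K_eq = L / Σ(b_i/K_i) = 15.55 / 38.38 = 0.4051 m/day.
Q = K_eq · A · (Δh/L) = 0.4051 × 611 × (2.22/15.55) = 35.34 m³/day.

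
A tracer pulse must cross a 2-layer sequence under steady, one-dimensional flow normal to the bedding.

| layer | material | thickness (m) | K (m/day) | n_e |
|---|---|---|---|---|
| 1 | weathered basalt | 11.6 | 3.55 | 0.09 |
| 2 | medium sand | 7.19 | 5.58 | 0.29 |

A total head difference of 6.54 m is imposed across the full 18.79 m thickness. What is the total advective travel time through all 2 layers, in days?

2.18

With flow normal to the layers, continuity requires the same specific discharge q through every layer.
Σ(b_i/K_i) = 11.6/3.55 + 7.19/5.58 = 4.556 d.
q = Δh / Σ(b_i/K_i) = 6.54 / 4.556 = 1.435 m/day.
In each layer the seepage velocity is v_i = q/n_i, so the layer transit time is t_i = b_i·n_i / q:
  layer 1 (weathered basalt): t_1 = 11.6 × 0.09 / 1.435 = 0.7273 d
  layer 2 (medium sand): t_2 = 7.19 × 0.29 / 1.435 = 1.453 d
Total t = Σ t_i = 2.180 days.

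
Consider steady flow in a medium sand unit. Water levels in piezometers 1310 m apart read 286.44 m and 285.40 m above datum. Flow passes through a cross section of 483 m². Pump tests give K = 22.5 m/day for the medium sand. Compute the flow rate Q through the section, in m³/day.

Hydraulic gradient i = (286.44 − 285.40) / 1310 = 1.04 / 1310 = 0.0007939.
Darcy's law: Q = K · A · i = 22.50 × 483.0 × 0.0007939 = 8.628 m³/day.

8.63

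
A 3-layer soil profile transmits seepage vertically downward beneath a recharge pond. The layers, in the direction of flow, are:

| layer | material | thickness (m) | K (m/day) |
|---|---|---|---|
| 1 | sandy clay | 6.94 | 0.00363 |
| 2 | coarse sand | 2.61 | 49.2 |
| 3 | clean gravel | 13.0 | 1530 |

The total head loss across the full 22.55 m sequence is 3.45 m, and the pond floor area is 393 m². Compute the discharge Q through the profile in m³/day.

0.709

Flow is perpendicular to layering, so the layers act in series and the equivalent K is the thickness-weighted harmonic mean.
Total thickness L = 6.94 + 2.61 + 13.0 = 22.55 m.
Σ(b_i/K_i) = 6.94/0.00363 + 2.61/49.2 + 13.0/1530 = 1912 d.
K_eq = L / Σ(b_i/K_i) = 22.55 / 1912 = 0.01179 m/day.
Q = K_eq · A · (Δh/L) = 0.01179 × 393 × (3.45/22.55) = 0.7092 m³/day.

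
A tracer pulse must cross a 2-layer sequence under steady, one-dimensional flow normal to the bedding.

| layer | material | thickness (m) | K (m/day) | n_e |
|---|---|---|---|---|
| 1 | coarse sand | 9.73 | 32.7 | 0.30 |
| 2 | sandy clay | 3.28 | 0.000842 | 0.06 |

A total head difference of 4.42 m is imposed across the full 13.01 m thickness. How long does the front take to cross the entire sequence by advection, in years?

7.52

With flow normal to the layers, continuity requires the same specific discharge q through every layer.
Σ(b_i/K_i) = 9.73/32.7 + 3.28/0.000842 = 3896 d.
q = Δh / Σ(b_i/K_i) = 4.42 / 3896 = 0.001135 m/day.
In each layer the seepage velocity is v_i = q/n_i, so the layer transit time is t_i = b_i·n_i / q:
  layer 1 (coarse sand): t_1 = 9.73 × 0.30 / 0.001135 = 2573 d
  layer 2 (sandy clay): t_2 = 3.28 × 0.06 / 0.001135 = 173.5 d
Total t = Σ t_i = 2746 days = 7.519 years.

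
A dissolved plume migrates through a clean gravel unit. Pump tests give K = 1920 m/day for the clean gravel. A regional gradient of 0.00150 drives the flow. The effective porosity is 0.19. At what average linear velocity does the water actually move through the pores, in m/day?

Hydraulic gradient i = 0.00150.
Darcy flux q = K · i = 1920 × 0.001500 = 2.880 m/day.
Seepage velocity v = q / n_e = 2.880 / 0.19 = 15.16 m/day.

15.2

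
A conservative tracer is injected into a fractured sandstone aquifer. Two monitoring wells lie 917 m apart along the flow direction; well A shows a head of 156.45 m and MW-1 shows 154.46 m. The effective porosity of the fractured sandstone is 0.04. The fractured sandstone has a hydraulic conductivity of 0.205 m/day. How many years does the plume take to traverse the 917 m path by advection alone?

226

Hydraulic gradient i = (156.45 − 154.46) / 917 = 1.99 / 917 = 0.002170.
Darcy flux q = K · i = 0.2050 × 0.002170 = 0.0004449 m/day.
Seepage velocity v = q / n_e = 0.0004449 / 0.04 = 0.01112 m/day.
Travel time t = L / v = 917 / 0.01112 = 82450 days = 225.7 years.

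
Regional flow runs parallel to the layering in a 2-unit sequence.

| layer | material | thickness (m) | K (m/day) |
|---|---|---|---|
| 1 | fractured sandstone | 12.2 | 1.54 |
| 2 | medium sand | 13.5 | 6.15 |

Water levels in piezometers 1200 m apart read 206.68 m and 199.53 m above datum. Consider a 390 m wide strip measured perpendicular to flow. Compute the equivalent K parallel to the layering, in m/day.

3.96

Flow is parallel to layering, so each bed carries its own Darcy discharge and the transmissivities add.
Σ(K_i·b_i) = 1.54×12.2 + 6.15×13.5 = 101.8 m²/day.
Total thickness b = 25.70 m, so K_eq = Σ(K_i·b_i)/b = 3.962 m/day.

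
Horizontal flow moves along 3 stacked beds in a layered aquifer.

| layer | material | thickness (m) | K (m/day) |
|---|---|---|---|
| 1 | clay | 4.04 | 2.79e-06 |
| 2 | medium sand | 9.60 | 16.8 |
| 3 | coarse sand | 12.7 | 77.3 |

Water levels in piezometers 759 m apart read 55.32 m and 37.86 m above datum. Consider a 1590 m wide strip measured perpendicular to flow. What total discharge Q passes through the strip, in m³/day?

41800

Flow is parallel to layering, so each bed carries its own Darcy discharge and the transmissivities add.
Σ(K_i·b_i) = 2.79e-06×4.04 + 16.8×9.60 + 77.3×12.7 = 1143 m²/day.
Hydraulic gradient i = (55.32 − 37.86) / 759 = 17.46 / 759 = 0.02300.
Q = Σ(K_i·b_i) · W · i = 1143 × 1590 × 0.02300 = 41806 m³/day.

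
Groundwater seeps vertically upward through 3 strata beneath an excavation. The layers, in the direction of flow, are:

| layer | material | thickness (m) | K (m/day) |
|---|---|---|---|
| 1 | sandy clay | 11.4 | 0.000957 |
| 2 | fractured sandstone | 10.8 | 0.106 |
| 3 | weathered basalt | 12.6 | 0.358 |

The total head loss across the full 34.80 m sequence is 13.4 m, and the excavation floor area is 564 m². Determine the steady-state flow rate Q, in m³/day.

Flow is perpendicular to layering, so the layers act in series and the equivalent K is the thickness-weighted harmonic mean.
Total thickness L = 11.4 + 10.8 + 12.6 = 34.80 m.
Σ(b_i/K_i) = 11.4/0.000957 + 10.8/0.106 + 12.6/0.358 = 12049 d.
K_eq = L / Σ(b_i/K_i) = 34.80 / 12049 = 0.002888 m/day.
Q = K_eq · A · (Δh/L) = 0.002888 × 564 × (13.4/34.80) = 0.6272 m³/day.

0.627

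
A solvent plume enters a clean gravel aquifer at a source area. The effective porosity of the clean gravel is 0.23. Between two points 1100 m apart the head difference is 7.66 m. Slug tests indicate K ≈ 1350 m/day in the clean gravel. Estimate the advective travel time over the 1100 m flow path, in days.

26.9

Hydraulic gradient i = Δh / L = 7.66 / 1100 = 0.006964.
Darcy flux q = K · i = 1350 × 0.006964 = 9.401 m/day.
Seepage velocity v = q / n_e = 9.401 / 0.23 = 40.87 m/day.
Travel time t = L / v = 1100 / 40.87 = 26.91 days.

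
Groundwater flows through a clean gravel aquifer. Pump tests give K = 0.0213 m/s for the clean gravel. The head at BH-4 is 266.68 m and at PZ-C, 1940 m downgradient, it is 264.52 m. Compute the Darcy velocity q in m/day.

Convert K: 0.0213 m/s × 86400 = 1840 m/day.
Hydraulic gradient i = (266.68 − 264.52) / 1940 = 2.16 / 1940 = 0.001113.
Specific discharge q = K · i = 1840 × 0.001113 = 2.049 m/day.

2.05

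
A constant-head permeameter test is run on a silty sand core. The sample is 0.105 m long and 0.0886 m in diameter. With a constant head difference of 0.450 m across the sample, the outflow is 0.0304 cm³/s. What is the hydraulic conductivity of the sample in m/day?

0.0994

Cross-sectional area A = π·(d/2)² = π × (0.0886/2)² = 0.006165 m².
Convert discharge: 0.0304 cm³/s = 3.040e-08 m³/s.
Darcy's law rearranged: K = Q·L / (A·Δh) = 3.040e-08 × 0.105 / (0.006165 × 0.450) = 1.151e-06 m/s = 0.09940 m/day.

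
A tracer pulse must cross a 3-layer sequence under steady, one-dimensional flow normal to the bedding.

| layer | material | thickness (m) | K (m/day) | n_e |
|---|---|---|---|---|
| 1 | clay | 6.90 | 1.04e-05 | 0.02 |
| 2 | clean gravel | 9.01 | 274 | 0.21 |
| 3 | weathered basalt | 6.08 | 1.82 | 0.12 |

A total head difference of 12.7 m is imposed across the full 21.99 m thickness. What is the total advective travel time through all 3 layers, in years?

395

With flow normal to the layers, continuity requires the same specific discharge q through every layer.
Σ(b_i/K_i) = 6.90/1.04e-05 + 9.01/274 + 6.08/1.82 = 6.635e+05 d.
q = Δh / Σ(b_i/K_i) = 12.7 / 6.635e+05 = 1.914e-05 m/day.
In each layer the seepage velocity is v_i = q/n_i, so the layer transit time is t_i = b_i·n_i / q:
  layer 1 (clay): t_1 = 6.90 × 0.02 / 1.914e-05 = 7209 d
  layer 2 (clean gravel): t_2 = 9.01 × 0.21 / 1.914e-05 = 98846 d
  layer 3 (weathered basalt): t_3 = 6.08 × 0.12 / 1.914e-05 = 38115 d
Total t = Σ t_i = 1.442e+05 days = 394.7 years.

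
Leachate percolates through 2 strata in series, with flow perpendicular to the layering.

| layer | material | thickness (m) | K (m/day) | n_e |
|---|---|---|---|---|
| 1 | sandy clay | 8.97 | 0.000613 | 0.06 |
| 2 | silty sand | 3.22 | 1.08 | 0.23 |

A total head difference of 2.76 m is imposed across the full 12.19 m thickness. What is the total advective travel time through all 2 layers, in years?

18.6

With flow normal to the layers, continuity requires the same specific discharge q through every layer.
Σ(b_i/K_i) = 8.97/0.000613 + 3.22/1.08 = 14636 d.
q = Δh / Σ(b_i/K_i) = 2.76 / 14636 = 0.0001886 m/day.
In each layer the seepage velocity is v_i = q/n_i, so the layer transit time is t_i = b_i·n_i / q:
  layer 1 (sandy clay): t_1 = 8.97 × 0.06 / 0.0001886 = 2854 d
  layer 2 (silty sand): t_2 = 3.22 × 0.23 / 0.0001886 = 3927 d
Total t = Σ t_i = 6781 days = 18.57 years.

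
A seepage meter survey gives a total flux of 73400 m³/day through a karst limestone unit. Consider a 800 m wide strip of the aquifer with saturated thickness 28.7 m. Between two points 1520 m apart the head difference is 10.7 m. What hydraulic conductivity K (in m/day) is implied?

Cross-sectional area A = 800 × 28.7 = 22960 m².
Hydraulic gradient i = Δh / L = 10.7 / 1520 = 0.007039.
From Q = K·A·i, K = Q / (A·i) = 73400 / (22960 × 0.007039) = 454.1 m/day.

454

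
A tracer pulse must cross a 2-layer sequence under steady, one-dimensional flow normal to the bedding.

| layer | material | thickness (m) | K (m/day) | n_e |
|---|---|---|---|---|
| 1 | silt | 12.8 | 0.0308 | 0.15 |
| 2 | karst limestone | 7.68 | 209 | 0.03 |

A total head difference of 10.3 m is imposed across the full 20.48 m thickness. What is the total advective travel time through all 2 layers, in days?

With flow normal to the layers, continuity requires the same specific discharge q through every layer.
Σ(b_i/K_i) = 12.8/0.0308 + 7.68/209 = 415.6 d.
q = Δh / Σ(b_i/K_i) = 10.3 / 415.6 = 0.02478 m/day.
In each layer the seepage velocity is v_i = q/n_i, so the layer transit time is t_i = b_i·n_i / q:
  layer 1 (silt): t_1 = 12.8 × 0.15 / 0.02478 = 77.48 d
  layer 2 (karst limestone): t_2 = 7.68 × 0.03 / 0.02478 = 9.297 d
Total t = Σ t_i = 86.77 days.

86.8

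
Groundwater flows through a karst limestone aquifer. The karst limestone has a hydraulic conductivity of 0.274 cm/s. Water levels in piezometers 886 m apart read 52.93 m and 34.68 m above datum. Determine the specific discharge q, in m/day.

4.88

Convert K: 0.274 cm/s × 864 = 236.7 m/day.
Hydraulic gradient i = (52.93 − 34.68) / 886 = 18.25 / 886 = 0.02060.
Specific discharge q = K · i = 236.7 × 0.02060 = 4.876 m/day.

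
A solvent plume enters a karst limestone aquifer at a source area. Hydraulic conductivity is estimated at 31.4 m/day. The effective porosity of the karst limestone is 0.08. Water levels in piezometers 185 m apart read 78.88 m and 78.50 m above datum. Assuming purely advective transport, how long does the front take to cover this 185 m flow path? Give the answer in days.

229

Hydraulic gradient i = (78.88 − 78.50) / 185 = 0.38 / 185 = 0.002054.
Darcy flux q = K · i = 31.40 × 0.002054 = 0.06450 m/day.
Seepage velocity v = q / n_e = 0.06450 / 0.08 = 0.8062 m/day.
Travel time t = L / v = 185 / 0.8062 = 229.5 days.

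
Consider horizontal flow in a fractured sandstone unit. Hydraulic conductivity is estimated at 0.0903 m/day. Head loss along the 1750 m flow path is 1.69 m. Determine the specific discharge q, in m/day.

Hydraulic gradient i = Δh / L = 1.69 / 1750 = 0.0009657.
Specific discharge q = K · i = 0.09030 × 0.0009657 = 8.720e-05 m/day.

8.72e-05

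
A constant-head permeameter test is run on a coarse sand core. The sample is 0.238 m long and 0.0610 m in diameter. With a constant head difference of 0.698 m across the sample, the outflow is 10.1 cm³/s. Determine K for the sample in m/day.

102

Cross-sectional area A = π·(d/2)² = π × (0.0610/2)² = 0.002922 m².
Convert discharge: 10.1 cm³/s = 1.010e-05 m³/s.
Darcy's law rearranged: K = Q·L / (A·Δh) = 1.010e-05 × 0.238 / (0.002922 × 0.698) = 0.001178 m/s = 101.8 m/day.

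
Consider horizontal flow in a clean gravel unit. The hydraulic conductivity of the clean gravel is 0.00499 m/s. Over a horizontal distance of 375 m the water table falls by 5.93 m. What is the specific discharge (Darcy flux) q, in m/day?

Convert K: 0.00499 m/s × 86400 = 431.1 m/day.
Hydraulic gradient i = Δh / L = 5.93 / 375 = 0.01581.
Specific discharge q = K · i = 431.1 × 0.01581 = 6.818 m/day.

6.82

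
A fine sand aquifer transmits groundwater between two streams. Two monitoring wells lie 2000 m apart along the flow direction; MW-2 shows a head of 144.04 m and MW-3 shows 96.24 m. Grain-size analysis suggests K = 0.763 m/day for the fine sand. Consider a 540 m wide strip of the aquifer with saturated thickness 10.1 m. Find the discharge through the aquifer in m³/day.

Cross-sectional area A = 540 × 10.1 = 5454 m².
Hydraulic gradient i = (144.04 − 96.24) / 2000 = 47.8 / 2000 = 0.02390.
Darcy's law: Q = K · A · i = 0.7630 × 5454 × 0.02390 = 99.46 m³/day.

99.5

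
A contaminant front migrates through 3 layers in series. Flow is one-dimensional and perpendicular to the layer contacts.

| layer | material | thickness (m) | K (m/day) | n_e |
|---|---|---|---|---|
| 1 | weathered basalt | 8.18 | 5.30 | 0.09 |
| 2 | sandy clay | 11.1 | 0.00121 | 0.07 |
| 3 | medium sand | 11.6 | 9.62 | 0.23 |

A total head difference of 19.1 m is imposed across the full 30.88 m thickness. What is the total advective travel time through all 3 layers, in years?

With flow normal to the layers, continuity requires the same specific discharge q through every layer.
Σ(b_i/K_i) = 8.18/5.30 + 11.1/0.00121 + 11.6/9.62 = 9176 d.
q = Δh / Σ(b_i/K_i) = 19.1 / 9176 = 0.002081 m/day.
In each layer the seepage velocity is v_i = q/n_i, so the layer transit time is t_i = b_i·n_i / q:
  layer 1 (weathered basalt): t_1 = 8.18 × 0.09 / 0.002081 = 353.7 d
  layer 2 (sandy clay): t_2 = 11.1 × 0.07 / 0.002081 = 373.3 d
  layer 3 (medium sand): t_3 = 11.6 × 0.23 / 0.002081 = 1282 d
Total t = Σ t_i = 2009 days = 5.500 years.

5.50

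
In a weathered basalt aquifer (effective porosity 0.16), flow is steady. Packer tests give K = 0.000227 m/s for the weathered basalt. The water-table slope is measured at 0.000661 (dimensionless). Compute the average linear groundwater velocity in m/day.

0.0810

Convert K: 0.000227 m/s × 86400 = 19.61 m/day.
Hydraulic gradient i = 0.000661.
Darcy flux q = K · i = 19.61 × 0.0006610 = 0.01296 m/day.
Seepage velocity v = q / n_e = 0.01296 / 0.16 = 0.08103 m/day.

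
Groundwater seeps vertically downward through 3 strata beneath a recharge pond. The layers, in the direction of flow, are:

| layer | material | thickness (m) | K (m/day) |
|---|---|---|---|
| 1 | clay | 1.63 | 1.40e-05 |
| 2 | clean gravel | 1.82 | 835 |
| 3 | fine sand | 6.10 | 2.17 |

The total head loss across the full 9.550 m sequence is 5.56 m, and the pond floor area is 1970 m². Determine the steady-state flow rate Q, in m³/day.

0.0941

Flow is perpendicular to layering, so the layers act in series and the equivalent K is the thickness-weighted harmonic mean.
Total thickness L = 1.63 + 1.82 + 6.10 = 9.550 m.
Σ(b_i/K_i) = 1.63/1.40e-05 + 1.82/835 + 6.10/2.17 = 1.164e+05 d.
K_eq = L / Σ(b_i/K_i) = 9.550 / 1.164e+05 = 8.202e-05 m/day.
Q = K_eq · A · (Δh/L) = 8.202e-05 × 1970 × (5.56/9.550) = 0.09407 m³/day.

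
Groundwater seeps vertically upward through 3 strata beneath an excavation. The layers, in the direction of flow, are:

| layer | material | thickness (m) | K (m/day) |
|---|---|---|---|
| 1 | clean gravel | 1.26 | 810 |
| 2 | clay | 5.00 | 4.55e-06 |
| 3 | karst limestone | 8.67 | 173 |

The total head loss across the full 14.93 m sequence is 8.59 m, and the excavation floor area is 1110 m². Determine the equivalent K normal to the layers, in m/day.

Flow is perpendicular to layering, so the layers act in series and the equivalent K is the thickness-weighted harmonic mean.
Total thickness L = 1.26 + 5.00 + 8.67 = 14.93 m.
Σ(b_i/K_i) = 1.26/810 + 5.00/4.55e-06 + 8.67/173 = 1.099e+06 d.
K_eq = L / Σ(b_i/K_i) = 14.93 / 1.099e+06 = 1.359e-05 m/day.

1.36e-05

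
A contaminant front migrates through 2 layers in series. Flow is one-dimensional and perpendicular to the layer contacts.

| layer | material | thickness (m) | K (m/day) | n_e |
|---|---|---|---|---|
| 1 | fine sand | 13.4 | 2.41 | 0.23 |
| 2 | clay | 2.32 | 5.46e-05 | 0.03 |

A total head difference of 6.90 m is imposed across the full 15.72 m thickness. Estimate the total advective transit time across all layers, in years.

53.1

With flow normal to the layers, continuity requires the same specific discharge q through every layer.
Σ(b_i/K_i) = 13.4/2.41 + 2.32/5.46e-05 = 42496 d.
q = Δh / Σ(b_i/K_i) = 6.90 / 42496 = 0.0001624 m/day.
In each layer the seepage velocity is v_i = q/n_i, so the layer transit time is t_i = b_i·n_i / q:
  layer 1 (fine sand): t_1 = 13.4 × 0.23 / 0.0001624 = 18982 d
  layer 2 (clay): t_2 = 2.32 × 0.03 / 0.0001624 = 428.7 d
Total t = Σ t_i = 19410 days = 53.14 years.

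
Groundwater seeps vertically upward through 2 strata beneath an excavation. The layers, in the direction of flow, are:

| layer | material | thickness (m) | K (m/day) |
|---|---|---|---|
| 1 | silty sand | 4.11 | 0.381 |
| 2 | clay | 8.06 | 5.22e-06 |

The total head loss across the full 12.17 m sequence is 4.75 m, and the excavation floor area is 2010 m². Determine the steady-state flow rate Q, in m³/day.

Flow is perpendicular to layering, so the layers act in series and the equivalent K is the thickness-weighted harmonic mean.
Total thickness L = 4.11 + 8.06 = 12.17 m.
Σ(b_i/K_i) = 4.11/0.381 + 8.06/5.22e-06 = 1.544e+06 d.
K_eq = L / Σ(b_i/K_i) = 12.17 / 1.544e+06 = 7.882e-06 m/day.
Q = K_eq · A · (Δh/L) = 7.882e-06 × 2010 × (4.75/12.17) = 0.006183 m³/day.

0.00618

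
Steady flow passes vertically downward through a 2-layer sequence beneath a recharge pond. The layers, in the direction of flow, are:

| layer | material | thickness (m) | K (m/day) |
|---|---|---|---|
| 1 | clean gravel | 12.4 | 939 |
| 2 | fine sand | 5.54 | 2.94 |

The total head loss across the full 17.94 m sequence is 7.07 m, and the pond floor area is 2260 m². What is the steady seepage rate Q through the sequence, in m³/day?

8420

Flow is perpendicular to layering, so the layers act in series and the equivalent K is the thickness-weighted harmonic mean.
Total thickness L = 12.4 + 5.54 = 17.94 m.
Σ(b_i/K_i) = 12.4/939 + 5.54/2.94 = 1.898 d.
K_eq = L / Σ(b_i/K_i) = 17.94 / 1.898 = 9.454 m/day.
Q = K_eq · A · (Δh/L) = 9.454 × 2260 × (7.07/17.94) = 8420 m³/day.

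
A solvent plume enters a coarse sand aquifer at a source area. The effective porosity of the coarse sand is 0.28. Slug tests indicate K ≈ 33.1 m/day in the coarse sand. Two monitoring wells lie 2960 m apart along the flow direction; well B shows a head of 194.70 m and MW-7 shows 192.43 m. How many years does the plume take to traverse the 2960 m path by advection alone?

Hydraulic gradient i = (194.70 − 192.43) / 2960 = 2.27 / 2960 = 0.0007669.
Darcy flux q = K · i = 33.10 × 0.0007669 = 0.02538 m/day.
Seepage velocity v = q / n_e = 0.02538 / 0.28 = 0.09066 m/day.
Travel time t = L / v = 2960 / 0.09066 = 32650 days = 89.39 years.

89.4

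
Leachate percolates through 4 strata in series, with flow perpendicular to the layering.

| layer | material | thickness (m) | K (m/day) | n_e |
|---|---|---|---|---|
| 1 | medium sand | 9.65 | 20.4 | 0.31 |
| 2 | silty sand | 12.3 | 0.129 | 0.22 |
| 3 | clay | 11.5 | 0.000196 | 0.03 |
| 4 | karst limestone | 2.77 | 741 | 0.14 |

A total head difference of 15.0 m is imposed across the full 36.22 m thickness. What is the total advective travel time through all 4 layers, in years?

With flow normal to the layers, continuity requires the same specific discharge q through every layer.
Σ(b_i/K_i) = 9.65/20.4 + 12.3/0.129 + 11.5/0.000196 + 2.77/741 = 58769 d.
q = Δh / Σ(b_i/K_i) = 15.0 / 58769 = 0.0002552 m/day.
In each layer the seepage velocity is v_i = q/n_i, so the layer transit time is t_i = b_i·n_i / q:
  layer 1 (medium sand): t_1 = 9.65 × 0.31 / 0.0002552 = 11721 d
  layer 2 (silty sand): t_2 = 12.3 × 0.22 / 0.0002552 = 10602 d
  layer 3 (clay): t_3 = 11.5 × 0.03 / 0.0002552 = 1352 d
  layer 4 (karst limestone): t_4 = 2.77 × 0.14 / 0.0002552 = 1519 d
Total t = Σ t_i = 25194 days = 68.98 years.

69.0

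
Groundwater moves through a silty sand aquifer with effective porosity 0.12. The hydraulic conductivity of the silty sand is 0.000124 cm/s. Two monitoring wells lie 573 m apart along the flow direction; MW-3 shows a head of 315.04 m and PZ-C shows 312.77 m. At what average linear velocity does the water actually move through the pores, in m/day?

0.00354

Convert K: 0.000124 cm/s × 864 = 0.1071 m/day.
Hydraulic gradient i = (315.04 − 312.77) / 573 = 2.27 / 573 = 0.003962.
Darcy flux q = K · i = 0.1071 × 0.003962 = 0.0004244 m/day.
Seepage velocity v = q / n_e = 0.0004244 / 0.12 = 0.003537 m/day.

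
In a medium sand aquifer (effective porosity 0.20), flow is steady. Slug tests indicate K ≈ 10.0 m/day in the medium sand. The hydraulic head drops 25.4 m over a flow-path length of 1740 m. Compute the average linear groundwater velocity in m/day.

0.730

Hydraulic gradient i = Δh / L = 25.4 / 1740 = 0.01460.
Darcy flux q = K · i = 10.00 × 0.01460 = 0.1460 m/day.
Seepage velocity v = q / n_e = 0.1460 / 0.20 = 0.7299 m/day.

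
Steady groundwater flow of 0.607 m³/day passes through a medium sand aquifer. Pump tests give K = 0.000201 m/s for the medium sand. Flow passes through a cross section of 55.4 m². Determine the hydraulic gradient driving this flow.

0.000631

Convert K: 0.000201 m/s × 86400 = 17.37 m/day.
From Q = K·A·i, i = Q / (K·A) = 0.607 / (17.37 × 55.40) = 0.0006309.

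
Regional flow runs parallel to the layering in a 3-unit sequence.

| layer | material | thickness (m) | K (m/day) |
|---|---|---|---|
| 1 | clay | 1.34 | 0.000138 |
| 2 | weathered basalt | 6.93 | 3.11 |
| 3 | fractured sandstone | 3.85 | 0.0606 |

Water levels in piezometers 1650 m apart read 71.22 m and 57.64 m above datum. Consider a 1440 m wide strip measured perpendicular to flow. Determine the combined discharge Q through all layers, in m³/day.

258

Flow is parallel to layering, so each bed carries its own Darcy discharge and the transmissivities add.
Σ(K_i·b_i) = 0.000138×1.34 + 3.11×6.93 + 0.0606×3.85 = 21.79 m²/day.
Hydraulic gradient i = (71.22 − 57.64) / 1650 = 13.58 / 1650 = 0.008230.
Q = Σ(K_i·b_i) · W · i = 21.79 × 1440 × 0.008230 = 258.2 m³/day.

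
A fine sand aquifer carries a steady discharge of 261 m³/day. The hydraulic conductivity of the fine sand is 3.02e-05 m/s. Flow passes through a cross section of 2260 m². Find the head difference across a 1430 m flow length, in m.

Convert K: 3.02e-05 m/s × 86400 = 2.609 m/day.
From Q = K·A·i, i = Q / (K·A) = 261 / (2.609 × 2260) = 0.04426.
Head loss Δh = i · L = 0.04426 × 1430 = 63.29 m.

63.3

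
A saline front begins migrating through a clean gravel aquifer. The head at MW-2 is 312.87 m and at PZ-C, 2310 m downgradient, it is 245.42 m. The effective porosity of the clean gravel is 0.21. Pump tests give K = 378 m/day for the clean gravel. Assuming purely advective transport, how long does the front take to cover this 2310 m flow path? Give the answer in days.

44.0

Hydraulic gradient i = (312.87 − 245.42) / 2310 = 67.45 / 2310 = 0.02920.
Darcy flux q = K · i = 378.0 × 0.02920 = 11.04 m/day.
Seepage velocity v = q / n_e = 11.04 / 0.21 = 52.56 m/day.
Travel time t = L / v = 2310 / 52.56 = 43.95 days.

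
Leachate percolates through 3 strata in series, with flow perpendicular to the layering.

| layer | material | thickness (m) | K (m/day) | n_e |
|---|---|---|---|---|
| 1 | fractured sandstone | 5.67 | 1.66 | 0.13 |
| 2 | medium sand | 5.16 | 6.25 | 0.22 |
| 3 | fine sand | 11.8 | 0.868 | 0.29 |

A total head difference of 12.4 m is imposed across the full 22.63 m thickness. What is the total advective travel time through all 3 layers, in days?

7.62

With flow normal to the layers, continuity requires the same specific discharge q through every layer.
Σ(b_i/K_i) = 5.67/1.66 + 5.16/6.25 + 11.8/0.868 = 17.84 d.
q = Δh / Σ(b_i/K_i) = 12.4 / 17.84 = 0.6952 m/day.
In each layer the seepage velocity is v_i = q/n_i, so the layer transit time is t_i = b_i·n_i / q:
  layer 1 (fractured sandstone): t_1 = 5.67 × 0.13 / 0.6952 = 1.060 d
  layer 2 (medium sand): t_2 = 5.16 × 0.22 / 0.6952 = 1.633 d
  layer 3 (fine sand): t_3 = 11.8 × 0.29 / 0.6952 = 4.922 d
Total t = Σ t_i = 7.615 days.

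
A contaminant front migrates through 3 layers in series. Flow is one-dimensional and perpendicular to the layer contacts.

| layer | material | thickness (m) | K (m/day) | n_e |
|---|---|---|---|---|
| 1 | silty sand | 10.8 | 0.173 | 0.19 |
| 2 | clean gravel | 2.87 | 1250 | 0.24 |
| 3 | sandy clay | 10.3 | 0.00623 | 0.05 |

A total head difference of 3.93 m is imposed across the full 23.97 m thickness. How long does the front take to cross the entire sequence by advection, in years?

With flow normal to the layers, continuity requires the same specific discharge q through every layer.
Σ(b_i/K_i) = 10.8/0.173 + 2.87/1250 + 10.3/0.00623 = 1716 d.
q = Δh / Σ(b_i/K_i) = 3.93 / 1716 = 0.002291 m/day.
In each layer the seepage velocity is v_i = q/n_i, so the layer transit time is t_i = b_i·n_i / q:
  layer 1 (silty sand): t_1 = 10.8 × 0.19 / 0.002291 = 895.8 d
  layer 2 (clean gravel): t_2 = 2.87 × 0.24 / 0.002291 = 300.7 d
  layer 3 (sandy clay): t_3 = 10.3 × 0.05 / 0.002291 = 224.8 d
Total t = Σ t_i = 1421 days = 3.892 years.

3.89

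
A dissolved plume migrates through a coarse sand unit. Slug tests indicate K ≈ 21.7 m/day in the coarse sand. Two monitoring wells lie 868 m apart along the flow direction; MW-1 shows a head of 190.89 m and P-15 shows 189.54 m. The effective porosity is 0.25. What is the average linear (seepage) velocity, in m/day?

0.135

Hydraulic gradient i = (190.89 − 189.54) / 868 = 1.35 / 868 = 0.001555.
Darcy flux q = K · i = 21.70 × 0.001555 = 0.03375 m/day.
Seepage velocity v = q / n_e = 0.03375 / 0.25 = 0.1350 m/day.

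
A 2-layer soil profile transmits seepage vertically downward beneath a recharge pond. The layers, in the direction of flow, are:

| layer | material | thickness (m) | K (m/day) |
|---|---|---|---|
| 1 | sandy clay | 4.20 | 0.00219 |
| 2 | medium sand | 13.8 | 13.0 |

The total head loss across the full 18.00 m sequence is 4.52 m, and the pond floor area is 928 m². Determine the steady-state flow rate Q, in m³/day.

Flow is perpendicular to layering, so the layers act in series and the equivalent K is the thickness-weighted harmonic mean.
Total thickness L = 4.20 + 13.8 = 18.00 m.
Σ(b_i/K_i) = 4.20/0.00219 + 13.8/13.0 = 1919 d.
K_eq = L / Σ(b_i/K_i) = 18.00 / 1919 = 0.009381 m/day.
Q = K_eq · A · (Δh/L) = 0.009381 × 928 × (4.52/18.00) = 2.186 m³/day.

2.19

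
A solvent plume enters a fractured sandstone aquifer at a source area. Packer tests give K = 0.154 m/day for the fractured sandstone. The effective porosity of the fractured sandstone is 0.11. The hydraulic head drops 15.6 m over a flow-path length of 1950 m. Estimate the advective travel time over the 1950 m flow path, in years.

Hydraulic gradient i = Δh / L = 15.6 / 1950 = 0.008000.
Darcy flux q = K · i = 0.1540 × 0.008000 = 0.001232 m/day.
Seepage velocity v = q / n_e = 0.001232 / 0.11 = 0.01120 m/day.
Travel time t = L / v = 1950 / 0.01120 = 1.741e+05 days = 476.7 years.

477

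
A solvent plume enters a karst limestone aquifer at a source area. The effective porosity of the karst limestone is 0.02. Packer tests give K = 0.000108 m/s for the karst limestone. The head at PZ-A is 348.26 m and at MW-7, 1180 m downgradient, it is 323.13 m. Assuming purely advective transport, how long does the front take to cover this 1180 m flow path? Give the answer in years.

Convert K: 0.000108 m/s × 86400 = 9.331 m/day.
Hydraulic gradient i = (348.26 − 323.13) / 1180 = 25.13 / 1180 = 0.02130.
Darcy flux q = K · i = 9.331 × 0.02130 = 0.1987 m/day.
Seepage velocity v = q / n_e = 0.1987 / 0.02 = 9.936 m/day.
Travel time t = L / v = 1180 / 9.936 = 118.8 days = 0.3251 years.

0.325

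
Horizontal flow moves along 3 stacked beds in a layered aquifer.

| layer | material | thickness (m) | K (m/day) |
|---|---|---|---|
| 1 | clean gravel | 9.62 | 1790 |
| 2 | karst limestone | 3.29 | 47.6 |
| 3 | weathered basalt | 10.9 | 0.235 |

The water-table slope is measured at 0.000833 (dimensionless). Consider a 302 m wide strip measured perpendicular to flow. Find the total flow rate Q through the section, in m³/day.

Flow is parallel to layering, so each bed carries its own Darcy discharge and the transmissivities add.
Σ(K_i·b_i) = 1790×9.62 + 47.6×3.29 + 0.235×10.9 = 17379 m²/day.
Hydraulic gradient i = 0.000833.
Q = Σ(K_i·b_i) · W · i = 17379 × 302 × 0.0008330 = 4372 m³/day.

4370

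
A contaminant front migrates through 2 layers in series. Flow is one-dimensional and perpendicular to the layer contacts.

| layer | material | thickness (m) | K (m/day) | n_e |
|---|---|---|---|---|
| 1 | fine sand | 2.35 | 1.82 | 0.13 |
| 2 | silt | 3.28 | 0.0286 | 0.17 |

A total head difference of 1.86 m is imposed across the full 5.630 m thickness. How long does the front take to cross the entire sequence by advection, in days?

With flow normal to the layers, continuity requires the same specific discharge q through every layer.
Σ(b_i/K_i) = 2.35/1.82 + 3.28/0.0286 = 116.0 d.
q = Δh / Σ(b_i/K_i) = 1.86 / 116.0 = 0.01604 m/day.
In each layer the seepage velocity is v_i = q/n_i, so the layer transit time is t_i = b_i·n_i / q:
  layer 1 (fine sand): t_1 = 2.35 × 0.13 / 0.01604 = 19.05 d
  layer 2 (silt): t_2 = 3.28 × 0.17 / 0.01604 = 34.77 d
Total t = Σ t_i = 53.82 days.

53.8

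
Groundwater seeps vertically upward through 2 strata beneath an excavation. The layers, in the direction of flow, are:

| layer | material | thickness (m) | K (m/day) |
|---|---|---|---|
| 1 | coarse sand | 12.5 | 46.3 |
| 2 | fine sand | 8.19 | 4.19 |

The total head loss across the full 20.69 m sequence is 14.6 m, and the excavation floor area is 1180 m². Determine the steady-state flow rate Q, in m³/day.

Flow is perpendicular to layering, so the layers act in series and the equivalent K is the thickness-weighted harmonic mean.
Total thickness L = 12.5 + 8.19 = 20.69 m.
Σ(b_i/K_i) = 12.5/46.3 + 8.19/4.19 = 2.225 d.
K_eq = L / Σ(b_i/K_i) = 20.69 / 2.225 = 9.300 m/day.
Q = K_eq · A · (Δh/L) = 9.300 × 1180 × (14.6/20.69) = 7744 m³/day.

7740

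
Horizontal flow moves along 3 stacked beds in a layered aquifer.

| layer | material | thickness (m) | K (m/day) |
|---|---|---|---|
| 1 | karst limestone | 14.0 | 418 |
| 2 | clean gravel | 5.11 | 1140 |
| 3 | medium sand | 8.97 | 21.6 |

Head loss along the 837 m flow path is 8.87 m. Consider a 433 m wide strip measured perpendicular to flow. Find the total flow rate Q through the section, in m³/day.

54500

Flow is parallel to layering, so each bed carries its own Darcy discharge and the transmissivities add.
Σ(K_i·b_i) = 418×14.0 + 1140×5.11 + 21.6×8.97 = 11871 m²/day.
Hydraulic gradient i = Δh / L = 8.87 / 837 = 0.01060.
Q = Σ(K_i·b_i) · W · i = 11871 × 433 × 0.01060 = 54473 m³/day.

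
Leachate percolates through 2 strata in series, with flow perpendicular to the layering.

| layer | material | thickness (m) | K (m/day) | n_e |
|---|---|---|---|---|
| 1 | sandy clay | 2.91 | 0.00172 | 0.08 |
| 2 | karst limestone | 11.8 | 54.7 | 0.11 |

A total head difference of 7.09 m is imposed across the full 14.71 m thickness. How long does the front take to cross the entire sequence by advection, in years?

With flow normal to the layers, continuity requires the same specific discharge q through every layer.
Σ(b_i/K_i) = 2.91/0.00172 + 11.8/54.7 = 1692 d.
q = Δh / Σ(b_i/K_i) = 7.09 / 1692 = 0.004190 m/day.
In each layer the seepage velocity is v_i = q/n_i, so the layer transit time is t_i = b_i·n_i / q:
  layer 1 (sandy clay): t_1 = 2.91 × 0.08 / 0.004190 = 55.56 d
  layer 2 (karst limestone): t_2 = 11.8 × 0.11 / 0.004190 = 309.8 d
Total t = Σ t_i = 365.3 days = 1.000 years.

1.00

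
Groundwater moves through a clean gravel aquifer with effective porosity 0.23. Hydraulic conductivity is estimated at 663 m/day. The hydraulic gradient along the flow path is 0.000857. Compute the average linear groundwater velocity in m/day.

2.47

Hydraulic gradient i = 0.000857.
Darcy flux q = K · i = 663.0 × 0.0008570 = 0.5682 m/day.
Seepage velocity v = q / n_e = 0.5682 / 0.23 = 2.470 m/day.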